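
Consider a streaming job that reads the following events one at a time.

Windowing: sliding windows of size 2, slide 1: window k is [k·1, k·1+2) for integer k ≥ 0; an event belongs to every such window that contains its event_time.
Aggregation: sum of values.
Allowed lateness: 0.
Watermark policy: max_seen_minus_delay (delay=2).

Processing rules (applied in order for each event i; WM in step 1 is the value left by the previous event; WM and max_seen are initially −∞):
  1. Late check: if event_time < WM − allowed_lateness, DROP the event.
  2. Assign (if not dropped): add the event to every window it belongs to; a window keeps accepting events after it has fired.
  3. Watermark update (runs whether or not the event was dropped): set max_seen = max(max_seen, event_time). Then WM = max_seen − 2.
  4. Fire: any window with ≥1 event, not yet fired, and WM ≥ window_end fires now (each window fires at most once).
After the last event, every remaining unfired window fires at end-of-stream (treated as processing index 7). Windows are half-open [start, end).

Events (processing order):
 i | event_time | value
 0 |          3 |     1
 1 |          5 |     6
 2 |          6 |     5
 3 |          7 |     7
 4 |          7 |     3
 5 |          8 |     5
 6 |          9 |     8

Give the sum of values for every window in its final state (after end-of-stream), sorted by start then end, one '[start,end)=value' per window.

[2,4)=1 [3,5)=1 [4,6)=6 [5,7)=11 [6,8)=15 [7,9)=15 [8,10)=13 [9,11)=8

i=0 t=3 v=1: → [3,5),[2,4); WM=1
i=1 t=5 v=6: → [5,7),[4,6); WM=3
i=2 t=6 v=5: → [6,8),[5,7); WM=4; [2,4) fires=1
i=3 t=7 v=7: → [7,9),[6,8); WM=5; [3,5) fires=1
i=4 t=7 v=3: → [7,9),[6,8); WM=5
i=5 t=8 v=5: → [8,10),[7,9); WM=6; [4,6) fires=6
i=6 t=9 v=8: → [9,11),[8,10); WM=7; [5,7) fires=11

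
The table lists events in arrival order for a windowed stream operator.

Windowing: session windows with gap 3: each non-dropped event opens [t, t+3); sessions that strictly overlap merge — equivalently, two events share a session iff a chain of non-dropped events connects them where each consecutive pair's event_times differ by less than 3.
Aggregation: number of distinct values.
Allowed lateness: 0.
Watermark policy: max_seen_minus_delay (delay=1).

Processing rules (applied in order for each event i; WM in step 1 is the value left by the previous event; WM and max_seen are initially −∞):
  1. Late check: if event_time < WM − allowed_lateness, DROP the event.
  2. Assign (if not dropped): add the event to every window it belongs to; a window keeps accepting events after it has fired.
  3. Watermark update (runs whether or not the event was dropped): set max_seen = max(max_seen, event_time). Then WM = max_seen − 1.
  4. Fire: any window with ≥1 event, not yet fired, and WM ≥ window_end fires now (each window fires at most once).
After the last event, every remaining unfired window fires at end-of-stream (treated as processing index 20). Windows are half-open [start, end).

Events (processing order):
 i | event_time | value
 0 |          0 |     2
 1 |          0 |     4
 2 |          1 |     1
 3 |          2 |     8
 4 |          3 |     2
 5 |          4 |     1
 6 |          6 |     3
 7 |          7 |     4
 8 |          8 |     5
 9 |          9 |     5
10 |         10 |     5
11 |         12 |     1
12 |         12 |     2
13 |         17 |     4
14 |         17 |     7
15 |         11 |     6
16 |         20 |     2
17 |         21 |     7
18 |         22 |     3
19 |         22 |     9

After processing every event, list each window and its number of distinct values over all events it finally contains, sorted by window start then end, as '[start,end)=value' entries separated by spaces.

i=0 t=0 v=2: → [0,3); WM=-1
i=1 t=0 v=4: → [0,3); WM=-1
i=2 t=1 v=1: → [0,4); WM=0
i=3 t=2 v=8: → [0,5); WM=1
i=4 t=3 v=2: → [0,6); WM=2
i=5 t=4 v=1: → [0,7); WM=3
i=6 t=6 v=3: → [0,9); WM=5
i=7 t=7 v=4: → [0,10); WM=6
i=8 t=8 v=5: → [0,11); WM=7
i=9 t=9 v=5: → [0,12); WM=8
i=10 t=10 v=5: → [0,13); WM=9
i=11 t=12 v=1: → [0,15); WM=11
i=12 t=12 v=2: → [0,15); WM=11
i=13 t=17 v=4: → [17,20); WM=16
i=14 t=17 v=7: → [17,20); WM=16
i=15 t=11 v=6: DROP (t<16-0); WM=16
i=16 t=20 v=2: → [20,23); WM=19
i=17 t=21 v=7: → [20,24); WM=20
i=18 t=22 v=3: → [20,25); WM=21
i=19 t=22 v=9: → [20,25); WM=21

[0,15)=6 [17,20)=2 [20,25)=4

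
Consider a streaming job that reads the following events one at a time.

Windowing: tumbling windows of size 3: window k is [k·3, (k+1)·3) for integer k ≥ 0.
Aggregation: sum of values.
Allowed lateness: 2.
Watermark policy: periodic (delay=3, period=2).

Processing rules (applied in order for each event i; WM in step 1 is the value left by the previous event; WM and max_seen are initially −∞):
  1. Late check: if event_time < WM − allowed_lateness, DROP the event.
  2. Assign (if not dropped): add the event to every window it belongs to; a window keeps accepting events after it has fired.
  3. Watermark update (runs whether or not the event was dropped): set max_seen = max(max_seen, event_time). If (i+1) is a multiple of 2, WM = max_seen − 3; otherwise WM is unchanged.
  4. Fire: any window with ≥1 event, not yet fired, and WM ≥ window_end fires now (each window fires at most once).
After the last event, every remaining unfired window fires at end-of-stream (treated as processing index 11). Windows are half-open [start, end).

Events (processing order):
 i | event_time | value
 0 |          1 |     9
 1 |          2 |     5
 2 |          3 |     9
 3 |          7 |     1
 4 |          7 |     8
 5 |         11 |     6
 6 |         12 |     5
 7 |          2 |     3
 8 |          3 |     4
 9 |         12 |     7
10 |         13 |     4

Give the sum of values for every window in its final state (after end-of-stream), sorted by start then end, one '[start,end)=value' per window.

i=0 t=1 v=9: → [0,3); WM=−∞
i=1 t=2 v=5: → [0,3); WM=-1
i=2 t=3 v=9: → [3,6); WM=-1
i=3 t=7 v=1: → [6,9); WM=4; [0,3) fires=14
i=4 t=7 v=8: → [6,9); WM=4
i=5 t=11 v=6: → [9,12); WM=8; [3,6) fires=9
i=6 t=12 v=5: → [12,15); WM=8
i=7 t=2 v=3: DROP (t<8-2); WM=9; [6,9) fires=9
i=8 t=3 v=4: DROP (t<9-2); WM=9
i=9 t=12 v=7: → [12,15); WM=9
i=10 t=13 v=4: → [12,15); WM=9

[0,3)=14 [3,6)=9 [6,9)=9 [9,12)=6 [12,15)=16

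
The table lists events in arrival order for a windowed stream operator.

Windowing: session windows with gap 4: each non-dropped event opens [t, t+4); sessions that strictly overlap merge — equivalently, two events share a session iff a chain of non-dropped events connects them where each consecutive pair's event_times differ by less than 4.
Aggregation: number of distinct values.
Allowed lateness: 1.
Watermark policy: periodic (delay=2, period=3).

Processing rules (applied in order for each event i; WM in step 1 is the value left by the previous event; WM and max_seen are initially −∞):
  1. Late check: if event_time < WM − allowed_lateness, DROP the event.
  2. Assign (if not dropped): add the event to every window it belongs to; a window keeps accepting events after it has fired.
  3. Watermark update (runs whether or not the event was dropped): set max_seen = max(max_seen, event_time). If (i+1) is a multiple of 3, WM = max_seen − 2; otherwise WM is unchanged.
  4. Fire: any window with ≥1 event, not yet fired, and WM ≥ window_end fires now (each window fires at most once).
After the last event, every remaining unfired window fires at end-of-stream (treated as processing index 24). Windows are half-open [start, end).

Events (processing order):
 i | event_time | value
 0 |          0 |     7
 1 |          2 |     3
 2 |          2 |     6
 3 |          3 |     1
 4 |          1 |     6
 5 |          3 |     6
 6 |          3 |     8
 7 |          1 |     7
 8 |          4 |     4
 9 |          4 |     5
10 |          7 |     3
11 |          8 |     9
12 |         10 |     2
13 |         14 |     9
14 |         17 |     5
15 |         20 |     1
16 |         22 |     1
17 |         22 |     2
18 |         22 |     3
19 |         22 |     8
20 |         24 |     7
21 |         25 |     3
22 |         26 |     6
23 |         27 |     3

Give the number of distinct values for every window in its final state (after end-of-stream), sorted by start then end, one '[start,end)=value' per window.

i=0 t=0 v=7: → [0,4); WM=−∞
i=1 t=2 v=3: → [0,6); WM=−∞
i=2 t=2 v=6: → [0,6); WM=0
i=3 t=3 v=1: → [0,7); WM=0
i=4 t=1 v=6: → [0,7); WM=0
i=5 t=3 v=6: → [0,7); WM=1
i=6 t=3 v=8: → [0,7); WM=1
i=7 t=1 v=7: → [0,7); WM=1
i=8 t=4 v=4: → [0,8); WM=2
i=9 t=4 v=5: → [0,8); WM=2
i=10 t=7 v=3: → [0,11); WM=2
i=11 t=8 v=9: → [0,12); WM=6
i=12 t=10 v=2: → [0,14); WM=6
i=13 t=14 v=9: → [14,18); WM=6
i=14 t=17 v=5: → [14,21); WM=15
i=15 t=20 v=1: → [14,24); WM=15
i=16 t=22 v=1: → [14,26); WM=15
i=17 t=22 v=2: → [14,26); WM=20
i=18 t=22 v=3: → [14,26); WM=20
i=19 t=22 v=8: → [14,26); WM=20
i=20 t=24 v=7: → [14,28); WM=22
i=21 t=25 v=3: → [14,29); WM=22
i=22 t=26 v=6: → [14,30); WM=22
i=23 t=27 v=3: → [14,31); WM=25

[0,14)=9 [14,31)=8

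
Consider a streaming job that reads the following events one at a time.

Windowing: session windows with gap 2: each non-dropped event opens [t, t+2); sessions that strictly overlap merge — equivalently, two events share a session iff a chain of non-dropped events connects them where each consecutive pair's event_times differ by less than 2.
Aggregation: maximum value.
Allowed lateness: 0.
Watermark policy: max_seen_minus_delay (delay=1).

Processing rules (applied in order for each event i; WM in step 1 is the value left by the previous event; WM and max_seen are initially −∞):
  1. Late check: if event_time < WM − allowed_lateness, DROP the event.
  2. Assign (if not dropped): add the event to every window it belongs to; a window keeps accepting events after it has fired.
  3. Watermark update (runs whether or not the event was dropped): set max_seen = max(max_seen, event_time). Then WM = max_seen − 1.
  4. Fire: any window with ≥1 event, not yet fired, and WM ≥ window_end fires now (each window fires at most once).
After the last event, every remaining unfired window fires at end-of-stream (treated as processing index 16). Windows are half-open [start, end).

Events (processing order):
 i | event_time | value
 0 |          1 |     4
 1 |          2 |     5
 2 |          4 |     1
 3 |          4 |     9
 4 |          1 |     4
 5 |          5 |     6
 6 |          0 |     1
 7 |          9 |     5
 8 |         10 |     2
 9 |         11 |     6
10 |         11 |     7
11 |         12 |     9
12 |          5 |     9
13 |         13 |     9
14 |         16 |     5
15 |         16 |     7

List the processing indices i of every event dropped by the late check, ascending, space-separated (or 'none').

i=0 t=1 v=4: → [1,3); WM=0
i=1 t=2 v=5: → [1,4); WM=1
i=2 t=4 v=1: → [4,6); WM=3
i=3 t=4 v=9: → [4,6); WM=3
i=4 t=1 v=4: DROP (t<3-0); WM=3
i=5 t=5 v=6: → [4,7); WM=4
i=6 t=0 v=1: DROP (t<4-0); WM=4
i=7 t=9 v=5: → [9,11); WM=8
i=8 t=10 v=2: → [9,12); WM=9
i=9 t=11 v=6: → [9,13); WM=10
i=10 t=11 v=7: → [9,13); WM=10
i=11 t=12 v=9: → [9,14); WM=11
i=12 t=5 v=9: DROP (t<11-0); WM=11
i=13 t=13 v=9: → [9,15); WM=12
i=14 t=16 v=5: → [16,18); WM=15
i=15 t=16 v=7: → [16,18); WM=15

4 6 12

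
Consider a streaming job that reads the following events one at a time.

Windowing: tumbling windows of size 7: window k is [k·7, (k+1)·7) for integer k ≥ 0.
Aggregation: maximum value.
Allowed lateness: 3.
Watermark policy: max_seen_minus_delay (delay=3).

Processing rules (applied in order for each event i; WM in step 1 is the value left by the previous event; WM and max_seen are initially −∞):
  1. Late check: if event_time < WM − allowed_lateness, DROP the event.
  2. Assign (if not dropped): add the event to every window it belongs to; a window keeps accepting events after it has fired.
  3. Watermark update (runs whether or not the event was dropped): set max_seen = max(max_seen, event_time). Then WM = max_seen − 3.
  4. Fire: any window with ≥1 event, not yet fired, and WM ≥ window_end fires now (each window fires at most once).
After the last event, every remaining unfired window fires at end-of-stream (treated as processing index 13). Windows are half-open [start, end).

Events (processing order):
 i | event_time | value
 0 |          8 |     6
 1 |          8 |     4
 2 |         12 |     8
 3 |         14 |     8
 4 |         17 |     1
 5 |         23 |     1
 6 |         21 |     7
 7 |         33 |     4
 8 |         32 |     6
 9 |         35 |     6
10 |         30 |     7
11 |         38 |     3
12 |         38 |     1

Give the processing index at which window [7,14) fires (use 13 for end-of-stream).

i=0 t=8 v=6: → [7,14); WM=5
i=1 t=8 v=4: → [7,14); WM=5
i=2 t=12 v=8: → [7,14); WM=9
i=3 t=14 v=8: → [14,21); WM=11
i=4 t=17 v=1: → [14,21); WM=14; [7,14) fires=8
i=5 t=23 v=1: → [21,28); WM=20
i=6 t=21 v=7: → [21,28); WM=20
i=7 t=33 v=4: → [28,35); WM=30; [14,21) fires=8 [21,28) fires=7
i=8 t=32 v=6: → [28,35); WM=30
i=9 t=35 v=6: → [35,42); WM=32
i=10 t=30 v=7: → [28,35); WM=32
i=11 t=38 v=3: → [35,42); WM=35; [28,35) fires=7
i=12 t=38 v=1: → [35,42); WM=35

4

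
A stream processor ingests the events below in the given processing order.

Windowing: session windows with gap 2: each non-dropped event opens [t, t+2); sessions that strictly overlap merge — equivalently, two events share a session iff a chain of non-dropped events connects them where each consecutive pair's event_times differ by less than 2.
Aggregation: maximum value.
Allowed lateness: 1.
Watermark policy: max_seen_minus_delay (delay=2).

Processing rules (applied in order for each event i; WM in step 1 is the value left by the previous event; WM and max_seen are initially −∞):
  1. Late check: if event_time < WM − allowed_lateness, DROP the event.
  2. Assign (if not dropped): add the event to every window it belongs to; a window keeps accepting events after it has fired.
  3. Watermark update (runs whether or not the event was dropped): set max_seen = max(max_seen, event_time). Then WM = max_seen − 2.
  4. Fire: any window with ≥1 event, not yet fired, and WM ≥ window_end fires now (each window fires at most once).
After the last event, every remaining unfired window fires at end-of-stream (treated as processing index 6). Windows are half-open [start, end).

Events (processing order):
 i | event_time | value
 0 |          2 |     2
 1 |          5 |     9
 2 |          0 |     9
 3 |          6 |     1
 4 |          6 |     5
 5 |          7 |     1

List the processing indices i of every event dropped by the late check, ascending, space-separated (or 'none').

i=0 t=2 v=2: → [2,4); WM=0
i=1 t=5 v=9: → [5,7); WM=3
i=2 t=0 v=9: DROP (t<3-1); WM=3
i=3 t=6 v=1: → [5,8); WM=4
i=4 t=6 v=5: → [5,8); WM=4
i=5 t=7 v=1: → [5,9); WM=5

2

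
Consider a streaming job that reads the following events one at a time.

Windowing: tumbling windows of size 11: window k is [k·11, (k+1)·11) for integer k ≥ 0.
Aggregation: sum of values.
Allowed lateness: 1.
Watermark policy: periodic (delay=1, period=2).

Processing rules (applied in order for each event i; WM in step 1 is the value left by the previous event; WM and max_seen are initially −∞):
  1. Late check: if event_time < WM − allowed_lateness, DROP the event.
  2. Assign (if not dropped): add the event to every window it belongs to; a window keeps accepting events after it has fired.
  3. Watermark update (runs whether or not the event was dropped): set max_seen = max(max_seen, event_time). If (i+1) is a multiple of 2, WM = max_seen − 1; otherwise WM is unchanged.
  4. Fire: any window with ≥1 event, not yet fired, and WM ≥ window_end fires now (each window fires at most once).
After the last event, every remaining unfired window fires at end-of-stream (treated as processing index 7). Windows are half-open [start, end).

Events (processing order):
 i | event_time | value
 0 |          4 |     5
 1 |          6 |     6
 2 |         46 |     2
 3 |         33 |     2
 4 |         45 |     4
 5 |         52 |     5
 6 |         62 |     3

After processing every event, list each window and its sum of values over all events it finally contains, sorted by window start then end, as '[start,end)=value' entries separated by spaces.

i=0 t=4 v=5: → [0,11); WM=−∞
i=1 t=6 v=6: → [0,11); WM=5
i=2 t=46 v=2: → [44,55); WM=5
i=3 t=33 v=2: → [33,44); WM=45; [0,11) fires=11 [33,44) fires=2
i=4 t=45 v=4: → [44,55); WM=45
i=5 t=52 v=5: → [44,55); WM=51
i=6 t=62 v=3: → [55,66); WM=51

[0,11)=11 [33,44)=2 [44,55)=11 [55,66)=3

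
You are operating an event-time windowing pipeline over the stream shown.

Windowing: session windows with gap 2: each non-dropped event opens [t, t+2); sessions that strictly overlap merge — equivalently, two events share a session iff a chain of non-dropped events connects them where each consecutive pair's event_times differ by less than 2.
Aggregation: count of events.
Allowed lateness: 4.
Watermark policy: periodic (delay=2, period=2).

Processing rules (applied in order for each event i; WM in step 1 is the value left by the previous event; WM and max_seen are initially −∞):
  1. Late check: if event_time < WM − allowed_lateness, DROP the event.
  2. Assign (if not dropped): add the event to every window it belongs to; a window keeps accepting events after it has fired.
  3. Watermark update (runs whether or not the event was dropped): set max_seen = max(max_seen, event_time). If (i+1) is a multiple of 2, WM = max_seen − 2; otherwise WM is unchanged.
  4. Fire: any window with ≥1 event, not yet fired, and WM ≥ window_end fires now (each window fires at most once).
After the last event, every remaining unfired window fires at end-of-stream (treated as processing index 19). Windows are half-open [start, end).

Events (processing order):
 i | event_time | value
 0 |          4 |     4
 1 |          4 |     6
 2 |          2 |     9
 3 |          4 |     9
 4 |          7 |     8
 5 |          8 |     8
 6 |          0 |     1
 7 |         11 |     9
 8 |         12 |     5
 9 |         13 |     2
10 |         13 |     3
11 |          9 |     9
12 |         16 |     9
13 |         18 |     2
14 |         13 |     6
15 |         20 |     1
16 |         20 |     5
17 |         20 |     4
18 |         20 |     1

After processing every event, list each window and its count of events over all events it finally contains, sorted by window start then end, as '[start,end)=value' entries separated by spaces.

[2,4)=1 [4,6)=3 [7,11)=3 [11,15)=5 [16,18)=1 [18,20)=1 [20,22)=4

i=0 t=4 v=4: → [4,6); WM=−∞
i=1 t=4 v=6: → [4,6); WM=2
i=2 t=2 v=9: → [2,4); WM=2
i=3 t=4 v=9: → [4,6); WM=2
i=4 t=7 v=8: → [7,9); WM=2
i=5 t=8 v=8: → [7,10); WM=6
i=6 t=0 v=1: DROP (t<6-4); WM=6
i=7 t=11 v=9: → [11,13); WM=9
i=8 t=12 v=5: → [11,14); WM=9
i=9 t=13 v=2: → [11,15); WM=11
i=10 t=13 v=3: → [11,15); WM=11
i=11 t=9 v=9: → [7,11); WM=11
i=12 t=16 v=9: → [16,18); WM=11
i=13 t=18 v=2: → [18,20); WM=16
i=14 t=13 v=6: → [11,15); WM=16
i=15 t=20 v=1: → [20,22); WM=18
i=16 t=20 v=5: → [20,22); WM=18
i=17 t=20 v=4: → [20,22); WM=18
i=18 t=20 v=1: → [20,22); WM=18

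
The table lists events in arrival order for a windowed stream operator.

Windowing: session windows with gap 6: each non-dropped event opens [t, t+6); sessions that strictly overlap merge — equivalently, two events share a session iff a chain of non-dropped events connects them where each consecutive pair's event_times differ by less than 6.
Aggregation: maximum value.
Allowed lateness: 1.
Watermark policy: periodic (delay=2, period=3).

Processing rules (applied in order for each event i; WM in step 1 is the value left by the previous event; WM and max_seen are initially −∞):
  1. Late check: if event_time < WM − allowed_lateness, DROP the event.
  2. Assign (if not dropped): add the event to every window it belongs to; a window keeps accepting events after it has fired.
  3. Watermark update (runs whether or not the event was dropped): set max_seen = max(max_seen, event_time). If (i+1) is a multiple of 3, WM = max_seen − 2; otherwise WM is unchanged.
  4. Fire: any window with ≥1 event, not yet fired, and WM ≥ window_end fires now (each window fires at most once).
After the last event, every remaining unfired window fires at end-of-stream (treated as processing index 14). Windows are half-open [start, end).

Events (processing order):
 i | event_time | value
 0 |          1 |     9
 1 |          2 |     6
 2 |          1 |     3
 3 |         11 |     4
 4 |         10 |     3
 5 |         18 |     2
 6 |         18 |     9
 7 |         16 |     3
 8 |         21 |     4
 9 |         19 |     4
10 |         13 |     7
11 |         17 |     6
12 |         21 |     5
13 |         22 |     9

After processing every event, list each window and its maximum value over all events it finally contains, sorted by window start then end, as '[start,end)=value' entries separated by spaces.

[1,8)=9 [10,28)=9

i=0 t=1 v=9: → [1,7); WM=−∞
i=1 t=2 v=6: → [1,8); WM=−∞
i=2 t=1 v=3: → [1,8); WM=0
i=3 t=11 v=4: → [11,17); WM=0
i=4 t=10 v=3: → [10,17); WM=0
i=5 t=18 v=2: → [18,24); WM=16
i=6 t=18 v=9: → [18,24); WM=16
i=7 t=16 v=3: → [10,24); WM=16
i=8 t=21 v=4: → [10,27); WM=19
i=9 t=19 v=4: → [10,27); WM=19
i=10 t=13 v=7: DROP (t<19-1); WM=19
i=11 t=17 v=6: DROP (t<19-1); WM=19
i=12 t=21 v=5: → [10,27); WM=19
i=13 t=22 v=9: → [10,28); WM=19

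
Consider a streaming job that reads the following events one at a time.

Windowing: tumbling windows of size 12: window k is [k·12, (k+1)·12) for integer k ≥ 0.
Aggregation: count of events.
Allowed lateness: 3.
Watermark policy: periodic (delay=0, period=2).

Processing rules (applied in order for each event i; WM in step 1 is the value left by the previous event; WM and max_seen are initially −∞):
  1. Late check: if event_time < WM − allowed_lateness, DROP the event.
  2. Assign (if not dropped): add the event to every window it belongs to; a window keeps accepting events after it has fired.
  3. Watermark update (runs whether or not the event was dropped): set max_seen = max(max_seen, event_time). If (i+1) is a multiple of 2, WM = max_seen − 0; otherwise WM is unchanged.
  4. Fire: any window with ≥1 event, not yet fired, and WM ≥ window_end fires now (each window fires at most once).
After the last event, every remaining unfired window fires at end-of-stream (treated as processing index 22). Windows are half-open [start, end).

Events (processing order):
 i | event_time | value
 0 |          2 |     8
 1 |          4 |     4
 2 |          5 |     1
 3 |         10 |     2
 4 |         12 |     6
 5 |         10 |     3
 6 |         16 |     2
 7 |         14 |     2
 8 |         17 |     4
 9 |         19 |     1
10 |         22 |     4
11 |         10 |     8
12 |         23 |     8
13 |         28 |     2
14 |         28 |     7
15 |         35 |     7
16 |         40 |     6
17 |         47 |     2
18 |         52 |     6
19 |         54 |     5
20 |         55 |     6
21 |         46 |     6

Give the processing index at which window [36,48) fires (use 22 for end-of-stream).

19

i=0 t=2 v=8: → [0,12); WM=−∞
i=1 t=4 v=4: → [0,12); WM=4
i=2 t=5 v=1: → [0,12); WM=4
i=3 t=10 v=2: → [0,12); WM=10
i=4 t=12 v=6: → [12,24); WM=10
i=5 t=10 v=3: → [0,12); WM=12; [0,12) fires=5
i=6 t=16 v=2: → [12,24); WM=12
i=7 t=14 v=2: → [12,24); WM=16
i=8 t=17 v=4: → [12,24); WM=16
i=9 t=19 v=1: → [12,24); WM=19
i=10 t=22 v=4: → [12,24); WM=19
i=11 t=10 v=8: DROP (t<19-3); WM=22
i=12 t=23 v=8: → [12,24); WM=22
i=13 t=28 v=2: → [24,36); WM=28; [12,24) fires=7
i=14 t=28 v=7: → [24,36); WM=28
i=15 t=35 v=7: → [24,36); WM=35
i=16 t=40 v=6: → [36,48); WM=35
i=17 t=47 v=2: → [36,48); WM=47; [24,36) fires=3
i=18 t=52 v=6: → [48,60); WM=47
i=19 t=54 v=5: → [48,60); WM=54; [36,48) fires=2
i=20 t=55 v=6: → [48,60); WM=54
i=21 t=46 v=6: DROP (t<54-3); WM=55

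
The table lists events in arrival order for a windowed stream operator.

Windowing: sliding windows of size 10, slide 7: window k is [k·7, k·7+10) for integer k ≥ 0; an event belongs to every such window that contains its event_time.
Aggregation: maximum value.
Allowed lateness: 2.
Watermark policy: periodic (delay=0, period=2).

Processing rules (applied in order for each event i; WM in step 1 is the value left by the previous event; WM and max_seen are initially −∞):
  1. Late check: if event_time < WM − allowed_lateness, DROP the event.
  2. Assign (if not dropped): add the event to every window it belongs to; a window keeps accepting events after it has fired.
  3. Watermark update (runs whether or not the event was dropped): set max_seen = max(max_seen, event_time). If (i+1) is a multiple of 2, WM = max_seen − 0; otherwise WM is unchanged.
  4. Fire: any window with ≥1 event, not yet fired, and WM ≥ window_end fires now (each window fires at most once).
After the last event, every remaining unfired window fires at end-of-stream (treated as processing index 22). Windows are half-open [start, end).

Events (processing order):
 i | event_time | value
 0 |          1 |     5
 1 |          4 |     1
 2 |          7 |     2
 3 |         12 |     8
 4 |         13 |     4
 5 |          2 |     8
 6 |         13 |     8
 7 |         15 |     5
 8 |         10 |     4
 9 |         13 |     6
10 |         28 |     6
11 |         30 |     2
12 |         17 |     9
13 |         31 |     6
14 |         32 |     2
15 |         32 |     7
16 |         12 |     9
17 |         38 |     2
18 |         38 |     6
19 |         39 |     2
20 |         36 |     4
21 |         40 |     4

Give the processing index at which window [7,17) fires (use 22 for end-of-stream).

11

i=0 t=1 v=5: → [0,10); WM=−∞
i=1 t=4 v=1: → [0,10); WM=4
i=2 t=7 v=2: → [7,17),[0,10); WM=4
i=3 t=12 v=8: → [7,17); WM=12; [0,10) fires=5
i=4 t=13 v=4: → [7,17); WM=12
i=5 t=2 v=8: DROP (t<12-2); WM=13
i=6 t=13 v=8: → [7,17); WM=13
i=7 t=15 v=5: → [14,24),[7,17); WM=15
i=8 t=10 v=4: DROP (t<15-2); WM=15
i=9 t=13 v=6: → [7,17); WM=15
i=10 t=28 v=6: → [28,38),[21,31); WM=15
i=11 t=30 v=2: → [28,38),[21,31); WM=30; [7,17) fires=8 [14,24) fires=5
i=12 t=17 v=9: DROP (t<30-2); WM=30
i=13 t=31 v=6: → [28,38); WM=31; [21,31) fires=6
i=14 t=32 v=2: → [28,38); WM=31
i=15 t=32 v=7: → [28,38); WM=32
i=16 t=12 v=9: DROP (t<32-2); WM=32
i=17 t=38 v=2: → [35,45); WM=38; [28,38) fires=7
i=18 t=38 v=6: → [35,45); WM=38
i=19 t=39 v=2: → [35,45); WM=39
i=20 t=36 v=4: DROP (t<39-2); WM=39
i=21 t=40 v=4: → [35,45); WM=40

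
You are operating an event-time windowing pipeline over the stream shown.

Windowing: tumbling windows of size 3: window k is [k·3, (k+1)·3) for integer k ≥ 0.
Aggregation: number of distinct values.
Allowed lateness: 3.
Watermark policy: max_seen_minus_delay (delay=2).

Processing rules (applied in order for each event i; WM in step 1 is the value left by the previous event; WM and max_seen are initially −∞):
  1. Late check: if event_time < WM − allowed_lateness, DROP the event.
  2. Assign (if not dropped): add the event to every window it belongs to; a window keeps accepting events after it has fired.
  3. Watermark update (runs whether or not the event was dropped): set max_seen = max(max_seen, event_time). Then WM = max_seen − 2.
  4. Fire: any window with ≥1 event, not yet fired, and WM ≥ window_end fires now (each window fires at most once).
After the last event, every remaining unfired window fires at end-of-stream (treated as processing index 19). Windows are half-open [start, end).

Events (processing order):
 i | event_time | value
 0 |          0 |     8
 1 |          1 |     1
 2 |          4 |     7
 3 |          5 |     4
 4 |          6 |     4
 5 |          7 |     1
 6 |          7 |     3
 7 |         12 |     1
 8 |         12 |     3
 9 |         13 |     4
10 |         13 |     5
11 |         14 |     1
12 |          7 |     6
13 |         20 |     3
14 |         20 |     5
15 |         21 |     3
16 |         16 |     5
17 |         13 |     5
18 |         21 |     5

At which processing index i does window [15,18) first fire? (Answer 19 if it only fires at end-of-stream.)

16

i=0 t=0 v=8: → [0,3); WM=-2
i=1 t=1 v=1: → [0,3); WM=-1
i=2 t=4 v=7: → [3,6); WM=2
i=3 t=5 v=4: → [3,6); WM=3; [0,3) fires=2
i=4 t=6 v=4: → [6,9); WM=4
i=5 t=7 v=1: → [6,9); WM=5
i=6 t=7 v=3: → [6,9); WM=5
i=7 t=12 v=1: → [12,15); WM=10; [3,6) fires=2 [6,9) fires=3
i=8 t=12 v=3: → [12,15); WM=10
i=9 t=13 v=4: → [12,15); WM=11
i=10 t=13 v=5: → [12,15); WM=11
i=11 t=14 v=1: → [12,15); WM=12
i=12 t=7 v=6: DROP (t<12-3); WM=12
i=13 t=20 v=3: → [18,21); WM=18; [12,15) fires=4
i=14 t=20 v=5: → [18,21); WM=18
i=15 t=21 v=3: → [21,24); WM=19
i=16 t=16 v=5: → [15,18); WM=19; [15,18) fires=1
i=17 t=13 v=5: DROP (t<19-3); WM=19
i=18 t=21 v=5: → [21,24); WM=19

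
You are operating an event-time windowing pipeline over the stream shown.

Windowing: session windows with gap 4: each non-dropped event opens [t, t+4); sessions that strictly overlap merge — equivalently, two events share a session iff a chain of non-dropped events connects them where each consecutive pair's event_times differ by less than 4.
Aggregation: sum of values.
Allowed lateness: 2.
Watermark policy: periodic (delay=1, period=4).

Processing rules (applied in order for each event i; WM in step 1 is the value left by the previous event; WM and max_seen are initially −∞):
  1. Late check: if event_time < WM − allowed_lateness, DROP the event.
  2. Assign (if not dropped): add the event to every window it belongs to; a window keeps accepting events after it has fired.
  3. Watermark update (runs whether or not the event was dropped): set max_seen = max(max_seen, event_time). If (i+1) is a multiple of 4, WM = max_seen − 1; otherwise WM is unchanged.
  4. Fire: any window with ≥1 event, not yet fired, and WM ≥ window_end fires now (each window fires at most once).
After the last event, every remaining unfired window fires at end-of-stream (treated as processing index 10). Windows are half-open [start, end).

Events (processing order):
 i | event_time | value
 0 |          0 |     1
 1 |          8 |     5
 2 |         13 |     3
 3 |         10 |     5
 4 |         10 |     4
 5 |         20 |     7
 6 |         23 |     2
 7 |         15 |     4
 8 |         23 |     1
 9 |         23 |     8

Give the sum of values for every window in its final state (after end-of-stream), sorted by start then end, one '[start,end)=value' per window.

[0,4)=1 [8,19)=21 [20,27)=18

i=0 t=0 v=1: → [0,4); WM=−∞
i=1 t=8 v=5: → [8,12); WM=−∞
i=2 t=13 v=3: → [13,17); WM=−∞
i=3 t=10 v=5: → [8,17); WM=12
i=4 t=10 v=4: → [8,17); WM=12
i=5 t=20 v=7: → [20,24); WM=12
i=6 t=23 v=2: → [20,27); WM=12
i=7 t=15 v=4: → [8,19); WM=22
i=8 t=23 v=1: → [20,27); WM=22
i=9 t=23 v=8: → [20,27); WM=22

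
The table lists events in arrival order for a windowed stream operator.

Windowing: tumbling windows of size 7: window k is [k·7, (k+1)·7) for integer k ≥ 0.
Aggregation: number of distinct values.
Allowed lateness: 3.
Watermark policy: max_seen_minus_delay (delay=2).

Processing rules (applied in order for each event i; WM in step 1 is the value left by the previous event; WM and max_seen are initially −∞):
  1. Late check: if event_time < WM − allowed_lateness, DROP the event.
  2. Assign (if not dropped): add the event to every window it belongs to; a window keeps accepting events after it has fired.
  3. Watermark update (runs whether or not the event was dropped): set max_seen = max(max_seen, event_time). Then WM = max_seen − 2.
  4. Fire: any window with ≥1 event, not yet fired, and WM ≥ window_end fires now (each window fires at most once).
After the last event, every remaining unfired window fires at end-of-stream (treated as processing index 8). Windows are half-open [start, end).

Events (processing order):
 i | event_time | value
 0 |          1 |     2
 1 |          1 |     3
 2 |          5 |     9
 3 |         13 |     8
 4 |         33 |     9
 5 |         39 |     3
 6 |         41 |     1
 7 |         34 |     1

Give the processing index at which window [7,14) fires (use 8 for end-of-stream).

i=0 t=1 v=2: → [0,7); WM=-1
i=1 t=1 v=3: → [0,7); WM=-1
i=2 t=5 v=9: → [0,7); WM=3
i=3 t=13 v=8: → [7,14); WM=11; [0,7) fires=3
i=4 t=33 v=9: → [28,35); WM=31; [7,14) fires=1
i=5 t=39 v=3: → [35,42); WM=37; [28,35) fires=1
i=6 t=41 v=1: → [35,42); WM=39
i=7 t=34 v=1: DROP (t<39-3); WM=39

4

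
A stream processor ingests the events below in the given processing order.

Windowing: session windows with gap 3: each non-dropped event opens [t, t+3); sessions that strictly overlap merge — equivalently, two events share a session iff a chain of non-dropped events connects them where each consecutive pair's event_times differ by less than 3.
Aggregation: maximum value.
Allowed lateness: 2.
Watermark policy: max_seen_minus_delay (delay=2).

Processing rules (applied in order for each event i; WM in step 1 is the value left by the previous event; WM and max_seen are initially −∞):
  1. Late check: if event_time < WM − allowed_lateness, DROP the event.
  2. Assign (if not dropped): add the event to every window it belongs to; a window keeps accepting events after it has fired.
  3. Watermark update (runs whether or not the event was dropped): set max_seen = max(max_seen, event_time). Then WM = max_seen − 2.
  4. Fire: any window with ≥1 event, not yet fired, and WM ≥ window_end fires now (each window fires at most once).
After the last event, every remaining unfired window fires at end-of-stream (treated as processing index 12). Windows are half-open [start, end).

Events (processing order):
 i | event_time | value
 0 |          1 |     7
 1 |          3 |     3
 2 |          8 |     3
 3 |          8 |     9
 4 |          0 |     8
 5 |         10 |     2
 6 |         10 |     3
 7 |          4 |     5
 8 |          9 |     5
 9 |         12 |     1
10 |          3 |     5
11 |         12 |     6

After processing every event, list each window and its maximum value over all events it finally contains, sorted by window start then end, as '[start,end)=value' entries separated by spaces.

[1,6)=7 [8,15)=9

i=0 t=1 v=7: → [1,4); WM=-1
i=1 t=3 v=3: → [1,6); WM=1
i=2 t=8 v=3: → [8,11); WM=6
i=3 t=8 v=9: → [8,11); WM=6
i=4 t=0 v=8: DROP (t<6-2); WM=6
i=5 t=10 v=2: → [8,13); WM=8
i=6 t=10 v=3: → [8,13); WM=8
i=7 t=4 v=5: DROP (t<8-2); WM=8
i=8 t=9 v=5: → [8,13); WM=8
i=9 t=12 v=1: → [8,15); WM=10
i=10 t=3 v=5: DROP (t<10-2); WM=10
i=11 t=12 v=6: → [8,15); WM=10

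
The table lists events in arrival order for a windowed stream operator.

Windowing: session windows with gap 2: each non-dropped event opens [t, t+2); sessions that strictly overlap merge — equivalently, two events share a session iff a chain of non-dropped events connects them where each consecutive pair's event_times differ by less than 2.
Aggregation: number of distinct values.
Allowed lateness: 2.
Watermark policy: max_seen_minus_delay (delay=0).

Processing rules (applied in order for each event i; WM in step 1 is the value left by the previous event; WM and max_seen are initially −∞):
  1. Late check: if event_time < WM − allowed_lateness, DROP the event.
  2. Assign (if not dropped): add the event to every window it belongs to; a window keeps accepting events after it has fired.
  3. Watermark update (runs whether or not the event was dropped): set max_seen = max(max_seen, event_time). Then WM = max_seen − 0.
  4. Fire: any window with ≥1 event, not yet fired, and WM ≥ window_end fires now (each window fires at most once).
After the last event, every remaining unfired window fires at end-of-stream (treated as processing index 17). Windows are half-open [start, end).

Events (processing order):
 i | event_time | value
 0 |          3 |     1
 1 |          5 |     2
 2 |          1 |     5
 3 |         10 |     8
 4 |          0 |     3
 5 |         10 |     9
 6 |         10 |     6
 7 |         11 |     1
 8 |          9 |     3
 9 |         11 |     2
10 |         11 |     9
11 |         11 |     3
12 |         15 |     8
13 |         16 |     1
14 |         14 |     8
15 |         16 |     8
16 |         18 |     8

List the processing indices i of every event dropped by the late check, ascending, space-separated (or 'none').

2 4

i=0 t=3 v=1: → [3,5); WM=3
i=1 t=5 v=2: → [5,7); WM=5
i=2 t=1 v=5: DROP (t<5-2); WM=5
i=3 t=10 v=8: → [10,12); WM=10
i=4 t=0 v=3: DROP (t<10-2); WM=10
i=5 t=10 v=9: → [10,12); WM=10
i=6 t=10 v=6: → [10,12); WM=10
i=7 t=11 v=1: → [10,13); WM=11
i=8 t=9 v=3: → [9,13); WM=11
i=9 t=11 v=2: → [9,13); WM=11
i=10 t=11 v=9: → [9,13); WM=11
i=11 t=11 v=3: → [9,13); WM=11
i=12 t=15 v=8: → [15,17); WM=15
i=13 t=16 v=1: → [15,18); WM=16
i=14 t=14 v=8: → [14,18); WM=16
i=15 t=16 v=8: → [14,18); WM=16
i=16 t=18 v=8: → [18,20); WM=18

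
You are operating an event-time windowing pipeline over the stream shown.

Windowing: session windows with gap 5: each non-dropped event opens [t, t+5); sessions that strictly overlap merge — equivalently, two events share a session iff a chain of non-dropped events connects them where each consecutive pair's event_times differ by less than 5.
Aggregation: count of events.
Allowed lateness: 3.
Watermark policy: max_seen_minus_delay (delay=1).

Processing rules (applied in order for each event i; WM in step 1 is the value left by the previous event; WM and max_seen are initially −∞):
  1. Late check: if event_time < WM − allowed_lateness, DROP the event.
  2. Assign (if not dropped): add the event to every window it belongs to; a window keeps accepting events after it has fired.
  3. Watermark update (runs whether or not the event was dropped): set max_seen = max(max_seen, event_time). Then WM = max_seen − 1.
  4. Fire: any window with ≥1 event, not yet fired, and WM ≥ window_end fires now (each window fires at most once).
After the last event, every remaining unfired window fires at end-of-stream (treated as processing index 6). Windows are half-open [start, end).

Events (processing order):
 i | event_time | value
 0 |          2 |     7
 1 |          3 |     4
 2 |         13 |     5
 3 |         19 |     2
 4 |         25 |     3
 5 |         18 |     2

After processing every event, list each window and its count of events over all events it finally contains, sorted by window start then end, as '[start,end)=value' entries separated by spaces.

i=0 t=2 v=7: → [2,7); WM=1
i=1 t=3 v=4: → [2,8); WM=2
i=2 t=13 v=5: → [13,18); WM=12
i=3 t=19 v=2: → [19,24); WM=18
i=4 t=25 v=3: → [25,30); WM=24
i=5 t=18 v=2: DROP (t<24-3); WM=24

[2,8)=2 [13,18)=1 [19,24)=1 [25,30)=1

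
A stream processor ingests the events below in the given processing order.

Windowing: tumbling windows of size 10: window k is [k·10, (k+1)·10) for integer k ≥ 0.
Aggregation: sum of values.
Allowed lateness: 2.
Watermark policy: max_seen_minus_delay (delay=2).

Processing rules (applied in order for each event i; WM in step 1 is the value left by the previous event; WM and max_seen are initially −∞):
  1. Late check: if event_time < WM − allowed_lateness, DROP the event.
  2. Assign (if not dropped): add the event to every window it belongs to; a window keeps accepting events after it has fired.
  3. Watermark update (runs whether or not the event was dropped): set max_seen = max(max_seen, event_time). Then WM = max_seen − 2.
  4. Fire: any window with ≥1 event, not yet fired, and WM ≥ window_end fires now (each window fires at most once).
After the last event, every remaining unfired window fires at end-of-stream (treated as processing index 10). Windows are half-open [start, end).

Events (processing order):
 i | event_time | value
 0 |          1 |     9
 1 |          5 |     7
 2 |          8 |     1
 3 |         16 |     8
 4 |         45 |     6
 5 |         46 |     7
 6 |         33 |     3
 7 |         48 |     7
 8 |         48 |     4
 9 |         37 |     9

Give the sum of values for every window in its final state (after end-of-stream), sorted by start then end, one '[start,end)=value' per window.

[0,10)=17 [10,20)=8 [40,50)=24

i=0 t=1 v=9: → [0,10); WM=-1
i=1 t=5 v=7: → [0,10); WM=3
i=2 t=8 v=1: → [0,10); WM=6
i=3 t=16 v=8: → [10,20); WM=14; [0,10) fires=17
i=4 t=45 v=6: → [40,50); WM=43; [10,20) fires=8
i=5 t=46 v=7: → [40,50); WM=44
i=6 t=33 v=3: DROP (t<44-2); WM=44
i=7 t=48 v=7: → [40,50); WM=46
i=8 t=48 v=4: → [40,50); WM=46
i=9 t=37 v=9: DROP (t<46-2); WM=46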